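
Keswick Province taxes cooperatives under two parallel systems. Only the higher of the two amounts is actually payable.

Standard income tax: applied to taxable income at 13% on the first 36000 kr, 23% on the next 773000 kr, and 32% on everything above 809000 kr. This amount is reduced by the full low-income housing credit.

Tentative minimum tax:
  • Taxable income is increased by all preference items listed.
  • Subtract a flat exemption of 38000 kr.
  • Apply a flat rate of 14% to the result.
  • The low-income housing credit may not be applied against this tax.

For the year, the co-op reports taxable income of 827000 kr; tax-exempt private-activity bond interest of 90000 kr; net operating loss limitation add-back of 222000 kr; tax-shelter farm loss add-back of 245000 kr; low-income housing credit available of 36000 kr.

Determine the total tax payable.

Tentative minimum tax:
  Adjusted income: 827000 kr + 90000 kr + 222000 kr + 245000 kr = 1384000 kr
  Less exemption 38000 kr → base 1346000 kr
  1346000 kr × 14% = 188440 kr

Standard income tax:
  36000 kr × 13% = 4680 kr
  773000 kr × 23% = 177790 kr
  18000 kr × 32% = 5760 kr
  → 188230 kr
  Less low-income housing credit 36000 kr → 152230 kr

188440 kr > 152230 kr, so the tentative minimum tax is the binding amount.

188440 kr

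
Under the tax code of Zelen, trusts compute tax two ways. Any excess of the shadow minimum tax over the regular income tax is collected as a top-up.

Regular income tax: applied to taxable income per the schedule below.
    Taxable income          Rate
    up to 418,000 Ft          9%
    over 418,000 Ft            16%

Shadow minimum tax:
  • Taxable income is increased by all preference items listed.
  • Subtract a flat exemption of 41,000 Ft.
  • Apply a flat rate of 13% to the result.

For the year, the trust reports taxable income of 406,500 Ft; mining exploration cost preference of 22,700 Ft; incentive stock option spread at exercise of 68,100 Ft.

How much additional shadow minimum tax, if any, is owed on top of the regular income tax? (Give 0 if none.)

Shadow minimum tax:
  Adjusted income: 406,500 Ft + 22,700 Ft + 68,100 Ft = 497,300 Ft
  Less exemption 41,000 Ft → base 456,300 Ft
  456,300 Ft × 13% = 59,319 Ft

Regular income tax:
  406,500 Ft × 9% = 36,585 Ft

Excess of shadow minimum tax over regular income tax: 59,319 Ft − 36,585 Ft = 22,734 Ft.

22,734 Ft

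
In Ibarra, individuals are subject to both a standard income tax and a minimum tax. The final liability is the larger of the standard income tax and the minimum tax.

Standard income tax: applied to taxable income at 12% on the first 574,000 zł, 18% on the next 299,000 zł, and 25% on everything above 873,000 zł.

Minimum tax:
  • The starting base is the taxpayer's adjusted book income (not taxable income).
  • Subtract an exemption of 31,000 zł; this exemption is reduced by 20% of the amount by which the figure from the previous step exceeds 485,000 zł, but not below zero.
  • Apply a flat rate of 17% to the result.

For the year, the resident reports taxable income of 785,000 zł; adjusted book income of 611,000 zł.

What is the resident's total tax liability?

106,860 zł

Minimum tax:
  Base (adjusted book income): 611,000 zł
  Exemption: 31,000 zł − 20% × (611,000 zł − 485,000 zł) = 31,000 zł − 25,200 zł = 5,800 zł
  Base: 611,000 zł − 5,800 zł = 605,200 zł
  605,200 zł × 17% = 102,884 zł

Standard income tax:
  574,000 zł × 12% = 68,880 zł
  211,000 zł × 18% = 37,980 zł
  → 106,860 zł

106,860 zł > 102,884 zł, so the standard income tax governs.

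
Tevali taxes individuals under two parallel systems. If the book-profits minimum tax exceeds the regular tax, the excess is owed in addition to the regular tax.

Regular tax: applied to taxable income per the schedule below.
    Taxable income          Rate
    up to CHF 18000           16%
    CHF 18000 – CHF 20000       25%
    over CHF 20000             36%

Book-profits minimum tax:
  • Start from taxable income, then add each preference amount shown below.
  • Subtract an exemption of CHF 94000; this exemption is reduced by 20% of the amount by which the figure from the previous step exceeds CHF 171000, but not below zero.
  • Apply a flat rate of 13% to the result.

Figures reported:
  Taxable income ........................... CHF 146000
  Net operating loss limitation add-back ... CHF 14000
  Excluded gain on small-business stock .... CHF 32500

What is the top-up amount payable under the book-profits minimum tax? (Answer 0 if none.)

Book-profits minimum tax:
  Adjusted income: CHF 146000 + CHF 14000 + CHF 32500 = CHF 192500
  Exemption: CHF 94000 − 20% × (CHF 192500 − CHF 171000) = CHF 94000 − CHF 4300 = CHF 89700
  Base: CHF 192500 − CHF 89700 = CHF 102800
  CHF 102800 × 13% = CHF 13364

Regular tax:
  CHF 18000 × 16% = CHF 2880
  CHF 2000 × 25% = CHF 500
  CHF 126000 × 36% = CHF 45360
  → CHF 48740

CHF 13364 ≤ CHF 48740, so no add-on is due.

CHF 0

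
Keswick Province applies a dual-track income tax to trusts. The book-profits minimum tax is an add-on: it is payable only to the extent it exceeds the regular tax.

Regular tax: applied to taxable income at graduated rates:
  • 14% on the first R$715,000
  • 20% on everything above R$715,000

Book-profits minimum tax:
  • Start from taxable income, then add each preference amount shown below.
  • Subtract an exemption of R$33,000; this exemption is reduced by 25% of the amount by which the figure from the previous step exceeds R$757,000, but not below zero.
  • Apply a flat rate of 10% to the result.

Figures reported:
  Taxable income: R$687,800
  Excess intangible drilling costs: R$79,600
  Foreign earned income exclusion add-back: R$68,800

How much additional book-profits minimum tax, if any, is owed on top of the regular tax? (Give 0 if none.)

R$0

Regular tax:
  R$687,800 × 14% = R$96,292

Book-profits minimum tax:
  Adjusted income: R$687,800 + R$79,600 + R$68,800 = R$836,200
  Exemption: R$33,000 − 25% × (R$836,200 − R$757,000) = R$33,000 − R$19,800 = R$13,200
  Base: R$836,200 − R$13,200 = R$823,000
  R$823,000 × 10% = R$82,300

R$82,300 ≤ R$96,292, so no add-on is due.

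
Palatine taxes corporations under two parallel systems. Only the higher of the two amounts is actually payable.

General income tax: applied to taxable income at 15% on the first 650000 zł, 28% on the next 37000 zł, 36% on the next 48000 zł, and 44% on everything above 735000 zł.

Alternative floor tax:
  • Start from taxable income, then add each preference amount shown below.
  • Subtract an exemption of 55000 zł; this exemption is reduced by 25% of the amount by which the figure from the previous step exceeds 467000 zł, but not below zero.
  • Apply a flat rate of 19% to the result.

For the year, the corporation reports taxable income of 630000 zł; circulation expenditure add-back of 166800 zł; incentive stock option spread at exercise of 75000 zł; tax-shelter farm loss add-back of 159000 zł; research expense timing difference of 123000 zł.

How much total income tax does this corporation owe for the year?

General income tax:
  630000 zł × 15% = 94500 zł

Alternative floor tax:
  Adjusted income: 630000 zł + 166800 zł + 75000 zł + 159000 zł + 123000 zł = 1153800 zł
  Exemption: 25% × (1153800 zł − 467000 zł) = 171700 zł ≥ 55000 zł, so the exemption is fully phased out
  Base: 1153800 zł − 0 zł = 1153800 zł
  1153800 zł × 19% = 219222 zł

219222 zł > 94500 zł, so the alternative floor tax is the binding amount.

219222 zł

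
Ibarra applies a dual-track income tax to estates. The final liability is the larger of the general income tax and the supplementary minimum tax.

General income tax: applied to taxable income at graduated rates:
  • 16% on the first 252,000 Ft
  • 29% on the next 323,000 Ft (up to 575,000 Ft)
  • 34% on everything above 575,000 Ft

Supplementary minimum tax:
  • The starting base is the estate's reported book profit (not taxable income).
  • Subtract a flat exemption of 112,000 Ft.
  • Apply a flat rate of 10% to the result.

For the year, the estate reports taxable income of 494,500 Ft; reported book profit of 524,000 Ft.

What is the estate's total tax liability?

Supplementary minimum tax:
  Base (reported book profit): 524,000 Ft
  Less exemption 112,000 Ft → base 412,000 Ft
  412,000 Ft × 10% = 41,200 Ft

General income tax:
  252,000 Ft × 16% = 40,320 Ft
  242,500 Ft × 29% = 70,325 Ft
  → 110,645 Ft

110,645 Ft > 41,200 Ft, so the general income tax governs.

110,645 Ft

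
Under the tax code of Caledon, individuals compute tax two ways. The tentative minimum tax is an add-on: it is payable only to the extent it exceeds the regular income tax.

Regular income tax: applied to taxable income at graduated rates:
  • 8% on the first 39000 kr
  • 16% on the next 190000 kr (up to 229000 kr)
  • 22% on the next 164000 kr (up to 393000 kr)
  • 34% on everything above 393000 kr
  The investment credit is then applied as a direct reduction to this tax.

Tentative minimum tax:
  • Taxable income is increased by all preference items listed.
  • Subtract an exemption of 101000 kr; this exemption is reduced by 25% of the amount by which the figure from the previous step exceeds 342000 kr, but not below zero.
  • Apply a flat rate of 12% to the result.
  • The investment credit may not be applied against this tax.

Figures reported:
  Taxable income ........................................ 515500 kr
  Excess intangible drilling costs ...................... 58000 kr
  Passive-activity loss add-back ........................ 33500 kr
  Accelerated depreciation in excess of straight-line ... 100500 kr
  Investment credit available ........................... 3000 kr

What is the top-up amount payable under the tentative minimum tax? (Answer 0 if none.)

Tentative minimum tax:
  Adjusted income: 515500 kr + 58000 kr + 33500 kr + 100500 kr = 707500 kr
  Exemption: 101000 kr − 25% × (707500 kr − 342000 kr) = 101000 kr − 91375 kr = 9625 kr
  Base: 707500 kr − 9625 kr = 697875 kr
  697875 kr × 12% = 83745 kr

Regular income tax:
  39000 kr × 8% = 3120 kr
  190000 kr × 16% = 30400 kr
  164000 kr × 22% = 36080 kr
  122500 kr × 34% = 41650 kr
  → 111250 kr
  Less investment credit 3000 kr → 108250 kr

83745 kr ≤ 108250 kr, so no add-on is due.

0 kr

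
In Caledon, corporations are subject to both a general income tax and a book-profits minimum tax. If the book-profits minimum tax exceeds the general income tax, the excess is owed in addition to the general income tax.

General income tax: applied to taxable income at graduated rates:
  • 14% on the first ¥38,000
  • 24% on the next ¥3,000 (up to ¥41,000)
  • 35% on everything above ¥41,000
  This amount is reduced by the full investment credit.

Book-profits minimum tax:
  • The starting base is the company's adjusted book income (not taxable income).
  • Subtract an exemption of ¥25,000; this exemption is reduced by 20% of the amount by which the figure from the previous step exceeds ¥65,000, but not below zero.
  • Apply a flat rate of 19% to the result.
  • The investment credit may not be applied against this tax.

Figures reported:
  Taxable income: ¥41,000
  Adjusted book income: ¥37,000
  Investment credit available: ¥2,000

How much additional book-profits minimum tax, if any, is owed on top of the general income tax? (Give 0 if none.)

Book-profits minimum tax:
  Base (adjusted book income): ¥37,000
  Exemption: ¥37,000 ≤ ¥65,000, so full ¥25,000 applies
  Base: ¥37,000 − ¥25,000 = ¥12,000
  ¥12,000 × 19% = ¥2,280

General income tax:
  ¥38,000 × 14% = ¥5,320
  ¥3,000 × 24% = ¥720
  → ¥6,040
  Less investment credit ¥2,000 → ¥4,040

¥2,280 ≤ ¥4,040, so no add-on is due.

¥0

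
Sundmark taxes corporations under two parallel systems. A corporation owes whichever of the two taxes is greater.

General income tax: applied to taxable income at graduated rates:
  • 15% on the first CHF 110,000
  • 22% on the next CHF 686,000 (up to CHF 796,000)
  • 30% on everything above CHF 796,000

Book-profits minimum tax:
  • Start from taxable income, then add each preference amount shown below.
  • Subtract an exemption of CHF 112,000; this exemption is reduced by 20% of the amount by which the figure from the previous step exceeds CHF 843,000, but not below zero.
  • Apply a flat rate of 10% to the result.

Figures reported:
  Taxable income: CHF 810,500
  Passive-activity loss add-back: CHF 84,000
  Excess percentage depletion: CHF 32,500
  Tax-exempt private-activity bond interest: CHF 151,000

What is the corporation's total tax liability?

Book-profits minimum tax:
  Adjusted income: CHF 810,500 + CHF 84,000 + CHF 32,500 + CHF 151,000 = CHF 1,078,000
  Exemption: CHF 112,000 − 20% × (CHF 1,078,000 − CHF 843,000) = CHF 112,000 − CHF 47,000 = CHF 65,000
  Base: CHF 1,078,000 − CHF 65,000 = CHF 1,013,000
  CHF 1,013,000 × 10% = CHF 101,300

General income tax:
  CHF 110,000 × 15% = CHF 16,500
  CHF 686,000 × 22% = CHF 150,920
  CHF 14,500 × 30% = CHF 4,350
  → CHF 171,770

CHF 171,770 > CHF 101,300, so the general income tax governs.

CHF 171,770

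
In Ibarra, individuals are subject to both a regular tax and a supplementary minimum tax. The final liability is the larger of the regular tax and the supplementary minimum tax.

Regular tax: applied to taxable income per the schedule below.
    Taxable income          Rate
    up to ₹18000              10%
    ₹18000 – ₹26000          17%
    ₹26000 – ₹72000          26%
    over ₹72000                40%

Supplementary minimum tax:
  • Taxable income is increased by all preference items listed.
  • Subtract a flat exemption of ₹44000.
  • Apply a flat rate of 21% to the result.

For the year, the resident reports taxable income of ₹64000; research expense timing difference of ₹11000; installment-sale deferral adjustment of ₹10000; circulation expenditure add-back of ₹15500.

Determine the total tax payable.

₹13040

Regular tax:
  ₹18000 × 10% = ₹1800
  ₹8000 × 17% = ₹1360
  ₹38000 × 26% = ₹9880
  → ₹13040

Supplementary minimum tax:
  Adjusted income: ₹64000 + ₹11000 + ₹10000 + ₹15500 = ₹100500
  Less exemption ₹44000 → base ₹56500
  ₹56500 × 21% = ₹11865

₹13040 > ₹11865, so the regular tax governs.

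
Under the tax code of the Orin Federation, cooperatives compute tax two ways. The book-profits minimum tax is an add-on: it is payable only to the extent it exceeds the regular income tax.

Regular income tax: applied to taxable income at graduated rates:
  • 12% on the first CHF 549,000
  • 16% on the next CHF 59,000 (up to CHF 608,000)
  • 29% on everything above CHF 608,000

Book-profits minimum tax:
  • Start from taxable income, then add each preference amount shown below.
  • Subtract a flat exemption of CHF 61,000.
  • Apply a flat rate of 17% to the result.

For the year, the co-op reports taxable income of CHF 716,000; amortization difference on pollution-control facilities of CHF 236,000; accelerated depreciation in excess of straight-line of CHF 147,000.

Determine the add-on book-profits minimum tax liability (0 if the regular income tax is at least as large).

CHF 69,820

Regular income tax:
  CHF 549,000 × 12% = CHF 65,880
  CHF 59,000 × 16% = CHF 9,440
  CHF 108,000 × 29% = CHF 31,320
  → CHF 106,640

Book-profits minimum tax:
  Adjusted income: CHF 716,000 + CHF 236,000 + CHF 147,000 = CHF 1,099,000
  Less exemption CHF 61,000 → base CHF 1,038,000
  CHF 1,038,000 × 17% = CHF 176,460

Excess of book-profits minimum tax over regular income tax: CHF 176,460 − CHF 106,640 = CHF 69,820.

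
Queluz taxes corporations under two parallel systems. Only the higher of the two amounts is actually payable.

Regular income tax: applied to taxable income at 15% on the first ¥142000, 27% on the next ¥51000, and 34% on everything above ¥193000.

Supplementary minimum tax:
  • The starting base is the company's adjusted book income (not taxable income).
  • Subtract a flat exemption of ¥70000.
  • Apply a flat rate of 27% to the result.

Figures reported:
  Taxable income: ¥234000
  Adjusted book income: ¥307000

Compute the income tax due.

Regular income tax:
  ¥142000 × 15% = ¥21300
  ¥51000 × 27% = ¥13770
  ¥41000 × 34% = ¥13940
  → ¥49010

Supplementary minimum tax:
  Base (adjusted book income): ¥307000
  Less exemption ¥70000 → base ¥237000
  ¥237000 × 27% = ¥63990

¥63990 > ¥49010, so the supplementary minimum tax is the binding amount.

¥63990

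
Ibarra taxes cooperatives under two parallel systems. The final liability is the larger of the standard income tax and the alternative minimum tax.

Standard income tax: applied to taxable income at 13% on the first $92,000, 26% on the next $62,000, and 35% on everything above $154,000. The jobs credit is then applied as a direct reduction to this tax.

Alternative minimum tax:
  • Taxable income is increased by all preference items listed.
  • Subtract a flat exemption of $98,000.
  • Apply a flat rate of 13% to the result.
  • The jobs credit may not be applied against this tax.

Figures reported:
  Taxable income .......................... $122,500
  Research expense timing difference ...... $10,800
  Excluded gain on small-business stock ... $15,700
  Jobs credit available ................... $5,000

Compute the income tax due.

$14,890

Alternative minimum tax:
  Adjusted income: $122,500 + $10,800 + $15,700 = $149,000
  Less exemption $98,000 → base $51,000
  $51,000 × 13% = $6,630

Standard income tax:
  $92,000 × 13% = $11,960
  $30,500 × 26% = $7,930
  → $19,890
  Less jobs credit $5,000 → $14,890

$14,890 > $6,630, so the standard income tax governs.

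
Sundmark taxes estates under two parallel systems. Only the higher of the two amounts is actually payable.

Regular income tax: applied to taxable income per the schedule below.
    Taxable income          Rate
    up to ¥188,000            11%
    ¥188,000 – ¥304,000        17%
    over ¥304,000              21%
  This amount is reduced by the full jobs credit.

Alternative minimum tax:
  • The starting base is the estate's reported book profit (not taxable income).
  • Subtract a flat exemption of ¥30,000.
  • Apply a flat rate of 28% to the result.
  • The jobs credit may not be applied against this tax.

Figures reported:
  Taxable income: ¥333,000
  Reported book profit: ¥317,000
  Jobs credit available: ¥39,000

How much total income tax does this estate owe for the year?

Regular income tax:
  ¥188,000 × 11% = ¥20,680
  ¥116,000 × 17% = ¥19,720
  ¥29,000 × 21% = ¥6,090
  → ¥46,490
  Less jobs credit ¥39,000 → ¥7,490

Alternative minimum tax:
  Base (reported book profit): ¥317,000
  Less exemption ¥30,000 → base ¥287,000
  ¥287,000 × 28% = ¥80,360

¥80,360 > ¥7,490, so the alternative minimum tax is the binding amount.

¥80,360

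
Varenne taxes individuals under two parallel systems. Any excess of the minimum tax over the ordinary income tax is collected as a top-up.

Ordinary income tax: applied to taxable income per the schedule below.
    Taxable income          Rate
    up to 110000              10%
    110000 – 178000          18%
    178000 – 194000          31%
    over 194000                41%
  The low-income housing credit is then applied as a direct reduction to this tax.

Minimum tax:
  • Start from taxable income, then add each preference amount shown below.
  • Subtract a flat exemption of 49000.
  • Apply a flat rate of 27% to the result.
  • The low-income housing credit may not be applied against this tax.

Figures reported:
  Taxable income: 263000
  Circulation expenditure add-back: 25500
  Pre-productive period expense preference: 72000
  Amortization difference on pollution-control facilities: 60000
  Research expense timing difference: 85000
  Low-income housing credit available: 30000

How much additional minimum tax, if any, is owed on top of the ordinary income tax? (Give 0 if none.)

96765

Ordinary income tax:
  110000 × 10% = 11000
  68000 × 18% = 12240
  16000 × 31% = 4960
  69000 × 41% = 28290
  → 56490
  Less low-income housing credit 30000 → 26490

Minimum tax:
  Adjusted income: 263000 + 25500 + 72000 + 60000 + 85000 = 505500
  Less exemption 49000 → base 456500
  456500 × 27% = 123255

Excess of minimum tax over ordinary income tax: 123255 − 26490 = 96765.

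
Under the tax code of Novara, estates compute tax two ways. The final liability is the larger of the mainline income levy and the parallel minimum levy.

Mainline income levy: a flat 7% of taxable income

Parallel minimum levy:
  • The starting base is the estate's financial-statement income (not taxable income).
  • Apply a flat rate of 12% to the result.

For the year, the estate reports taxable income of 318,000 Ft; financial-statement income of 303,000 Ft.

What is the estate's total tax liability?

36,360 Ft

Mainline income levy:
  318,000 Ft × 7% = 22,260 Ft

Parallel minimum levy:
  Base (financial-statement income): 303,000 Ft
  303,000 Ft × 12% = 36,360 Ft

36,360 Ft > 22,260 Ft, so the parallel minimum levy is the binding amount.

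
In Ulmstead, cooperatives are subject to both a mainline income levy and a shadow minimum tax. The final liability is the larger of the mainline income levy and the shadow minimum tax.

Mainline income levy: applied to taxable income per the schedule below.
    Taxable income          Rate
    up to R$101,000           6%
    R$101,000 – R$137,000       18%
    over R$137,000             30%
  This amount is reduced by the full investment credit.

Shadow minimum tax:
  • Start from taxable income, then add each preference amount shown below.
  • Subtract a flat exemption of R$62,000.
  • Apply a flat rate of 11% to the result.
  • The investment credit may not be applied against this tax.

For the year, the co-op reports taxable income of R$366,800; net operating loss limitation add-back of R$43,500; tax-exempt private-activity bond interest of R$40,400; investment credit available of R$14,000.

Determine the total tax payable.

Shadow minimum tax:
  Adjusted income: R$366,800 + R$43,500 + R$40,400 = R$450,700
  Less exemption R$62,000 → base R$388,700
  R$388,700 × 11% = R$42,757

Mainline income levy:
  R$101,000 × 6% = R$6,060
  R$36,000 × 18% = R$6,480
  R$229,800 × 30% = R$68,940
  → R$81,480
  Less investment credit R$14,000 → R$67,480

R$67,480 > R$42,757, so the mainline income levy governs.

R$67,480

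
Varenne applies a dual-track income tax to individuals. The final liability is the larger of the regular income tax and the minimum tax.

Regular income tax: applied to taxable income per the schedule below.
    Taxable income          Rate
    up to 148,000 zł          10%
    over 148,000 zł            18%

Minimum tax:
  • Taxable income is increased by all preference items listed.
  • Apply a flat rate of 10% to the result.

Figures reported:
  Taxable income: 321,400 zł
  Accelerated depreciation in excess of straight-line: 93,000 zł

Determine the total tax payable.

Regular income tax:
  148,000 zł × 10% = 14,800 zł
  173,400 zł × 18% = 31,212 zł
  → 46,012 zł

Minimum tax:
  Adjusted income: 321,400 zł + 93,000 zł = 414,400 zł
  414,400 zł × 10% = 41,440 zł

46,012 zł > 41,440 zł, so the regular income tax governs.

46,012 zł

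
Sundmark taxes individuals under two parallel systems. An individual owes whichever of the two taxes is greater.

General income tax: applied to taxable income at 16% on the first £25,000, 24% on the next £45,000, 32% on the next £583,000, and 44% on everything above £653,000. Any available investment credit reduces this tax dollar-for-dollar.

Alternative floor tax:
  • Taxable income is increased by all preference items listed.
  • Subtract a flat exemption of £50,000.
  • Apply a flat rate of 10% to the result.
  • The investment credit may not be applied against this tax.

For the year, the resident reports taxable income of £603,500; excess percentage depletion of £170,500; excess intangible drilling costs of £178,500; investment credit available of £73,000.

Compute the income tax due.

£112,520

Alternative floor tax:
  Adjusted income: £603,500 + £170,500 + £178,500 = £952,500
  Less exemption £50,000 → base £902,500
  £902,500 × 10% = £90,250

General income tax:
  £25,000 × 16% = £4,000
  £45,000 × 24% = £10,800
  £533,500 × 32% = £170,720
  → £185,520
  Less investment credit £73,000 → £112,520

£112,520 > £90,250, so the general income tax governs.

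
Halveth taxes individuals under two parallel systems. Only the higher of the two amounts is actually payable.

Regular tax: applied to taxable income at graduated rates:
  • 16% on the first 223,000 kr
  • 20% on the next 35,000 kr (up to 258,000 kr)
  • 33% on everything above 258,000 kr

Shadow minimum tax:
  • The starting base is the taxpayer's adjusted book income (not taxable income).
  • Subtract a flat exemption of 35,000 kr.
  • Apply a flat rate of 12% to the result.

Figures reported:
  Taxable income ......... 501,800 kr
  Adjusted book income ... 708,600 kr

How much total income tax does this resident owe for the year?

Shadow minimum tax:
  Base (adjusted book income): 708,600 kr
  Less exemption 35,000 kr → base 673,600 kr
  673,600 kr × 12% = 80,832 kr

Regular tax:
  223,000 kr × 16% = 35,680 kr
  35,000 kr × 20% = 7,000 kr
  243,800 kr × 33% = 80,454 kr
  → 123,134 kr

123,134 kr > 80,832 kr, so the regular tax governs.

123,134 kr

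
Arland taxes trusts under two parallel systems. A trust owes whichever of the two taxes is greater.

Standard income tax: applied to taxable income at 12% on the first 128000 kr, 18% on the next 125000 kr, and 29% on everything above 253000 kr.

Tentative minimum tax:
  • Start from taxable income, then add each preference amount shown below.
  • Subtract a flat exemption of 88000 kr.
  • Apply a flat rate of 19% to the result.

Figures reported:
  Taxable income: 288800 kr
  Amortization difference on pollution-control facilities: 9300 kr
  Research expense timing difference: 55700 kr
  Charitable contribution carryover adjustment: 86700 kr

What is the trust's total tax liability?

66975 kr

Tentative minimum tax:
  Adjusted income: 288800 kr + 9300 kr + 55700 kr + 86700 kr = 440500 kr
  Less exemption 88000 kr → base 352500 kr
  352500 kr × 19% = 66975 kr

Standard income tax:
  128000 kr × 12% = 15360 kr
  125000 kr × 18% = 22500 kr
  35800 kr × 29% = 10382 kr
  → 48242 kr

66975 kr > 48242 kr, so the tentative minimum tax is the binding amount.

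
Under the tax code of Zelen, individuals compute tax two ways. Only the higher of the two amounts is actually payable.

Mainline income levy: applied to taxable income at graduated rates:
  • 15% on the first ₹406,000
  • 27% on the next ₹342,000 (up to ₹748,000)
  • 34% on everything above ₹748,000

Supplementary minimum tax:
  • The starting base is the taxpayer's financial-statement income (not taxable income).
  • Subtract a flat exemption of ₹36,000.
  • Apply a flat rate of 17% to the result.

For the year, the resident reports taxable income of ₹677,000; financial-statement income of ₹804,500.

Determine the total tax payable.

Mainline income levy:
  ₹406,000 × 15% = ₹60,900
  ₹271,000 × 27% = ₹73,170
  → ₹134,070

Supplementary minimum tax:
  Base (financial-statement income): ₹804,500
  Less exemption ₹36,000 → base ₹768,500
  ₹768,500 × 17% = ₹130,645

₹134,070 > ₹130,645, so the mainline income levy governs.

₹134,070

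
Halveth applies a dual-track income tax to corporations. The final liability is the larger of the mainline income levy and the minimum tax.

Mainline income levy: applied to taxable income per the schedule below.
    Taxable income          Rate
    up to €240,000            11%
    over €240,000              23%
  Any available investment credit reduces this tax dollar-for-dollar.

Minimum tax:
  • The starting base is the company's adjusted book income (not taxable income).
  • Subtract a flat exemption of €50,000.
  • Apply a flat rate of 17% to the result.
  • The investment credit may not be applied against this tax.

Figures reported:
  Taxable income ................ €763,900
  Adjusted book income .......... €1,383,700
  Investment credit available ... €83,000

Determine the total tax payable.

€226,729

Minimum tax:
  Base (adjusted book income): €1,383,700
  Less exemption €50,000 → base €1,333,700
  €1,333,700 × 17% = €226,729

Mainline income levy:
  €240,000 × 11% = €26,400
  €523,900 × 23% = €120,497
  → €146,897
  Less investment credit €83,000 → €63,897

€226,729 > €63,897, so the minimum tax is the binding amount.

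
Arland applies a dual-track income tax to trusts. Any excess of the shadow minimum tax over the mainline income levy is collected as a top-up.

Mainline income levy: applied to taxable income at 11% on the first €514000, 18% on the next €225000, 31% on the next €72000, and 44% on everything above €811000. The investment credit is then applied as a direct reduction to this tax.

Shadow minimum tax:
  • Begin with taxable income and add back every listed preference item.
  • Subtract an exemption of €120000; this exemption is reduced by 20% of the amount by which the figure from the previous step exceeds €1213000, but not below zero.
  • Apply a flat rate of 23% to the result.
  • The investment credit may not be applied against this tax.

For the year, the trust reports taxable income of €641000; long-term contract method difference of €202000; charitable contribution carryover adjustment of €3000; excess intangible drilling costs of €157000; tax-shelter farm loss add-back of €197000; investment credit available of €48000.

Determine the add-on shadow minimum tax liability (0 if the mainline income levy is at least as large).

€217000

Mainline income levy:
  €514000 × 11% = €56540
  €127000 × 18% = €22860
  → €79400
  Less investment credit €48000 → €31400

Shadow minimum tax:
  Adjusted income: €641000 + €202000 + €3000 + €157000 + €197000 = €1200000
  Exemption: €1200000 ≤ €1213000, so full €120000 applies
  Base: €1200000 − €120000 = €1080000
  €1080000 × 23% = €248400

Excess of shadow minimum tax over mainline income levy: €248400 − €31400 = €217000.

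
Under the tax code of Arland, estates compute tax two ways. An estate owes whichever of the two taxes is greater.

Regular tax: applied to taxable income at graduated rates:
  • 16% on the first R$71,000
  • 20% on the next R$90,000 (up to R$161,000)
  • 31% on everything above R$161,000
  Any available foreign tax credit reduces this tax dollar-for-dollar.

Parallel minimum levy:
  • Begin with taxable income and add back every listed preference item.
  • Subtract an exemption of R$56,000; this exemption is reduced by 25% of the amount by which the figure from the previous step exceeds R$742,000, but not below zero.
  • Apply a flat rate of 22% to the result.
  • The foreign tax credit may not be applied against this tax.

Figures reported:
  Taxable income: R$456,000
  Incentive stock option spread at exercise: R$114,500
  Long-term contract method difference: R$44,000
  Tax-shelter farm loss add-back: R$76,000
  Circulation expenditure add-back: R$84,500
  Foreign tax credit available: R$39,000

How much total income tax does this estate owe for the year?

Regular tax:
  R$71,000 × 16% = R$11,360
  R$90,000 × 20% = R$18,000
  R$295,000 × 31% = R$91,450
  → R$120,810
  Less foreign tax credit R$39,000 → R$81,810

Parallel minimum levy:
  Adjusted income: R$456,000 + R$114,500 + R$44,000 + R$76,000 + R$84,500 = R$775,000
  Exemption: R$56,000 − 25% × (R$775,000 − R$742,000) = R$56,000 − R$8,250 = R$47,750
  Base: R$775,000 − R$47,750 = R$727,250
  R$727,250 × 22% = R$159,995

R$159,995 > R$81,810, so the parallel minimum levy is the binding amount.

R$159,995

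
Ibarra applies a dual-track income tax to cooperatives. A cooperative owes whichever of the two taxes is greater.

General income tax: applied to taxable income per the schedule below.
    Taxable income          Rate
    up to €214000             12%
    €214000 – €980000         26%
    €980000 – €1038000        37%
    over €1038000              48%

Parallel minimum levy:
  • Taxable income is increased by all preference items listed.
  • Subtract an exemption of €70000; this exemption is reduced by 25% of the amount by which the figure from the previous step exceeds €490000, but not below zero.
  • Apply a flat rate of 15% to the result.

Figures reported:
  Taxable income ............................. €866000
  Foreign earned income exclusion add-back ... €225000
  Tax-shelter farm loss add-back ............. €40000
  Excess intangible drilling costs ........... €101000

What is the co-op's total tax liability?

General income tax:
  €214000 × 12% = €25680
  €652000 × 26% = €169520
  → €195200

Parallel minimum levy:
  Adjusted income: €866000 + €225000 + €40000 + €101000 = €1232000
  Exemption: 25% × (€1232000 − €490000) = €185500 ≥ €70000, so the exemption is fully phased out
  Base: €1232000 − €0 = €1232000
  €1232000 × 15% = €184800

€195200 > €184800, so the general income tax governs.

€195200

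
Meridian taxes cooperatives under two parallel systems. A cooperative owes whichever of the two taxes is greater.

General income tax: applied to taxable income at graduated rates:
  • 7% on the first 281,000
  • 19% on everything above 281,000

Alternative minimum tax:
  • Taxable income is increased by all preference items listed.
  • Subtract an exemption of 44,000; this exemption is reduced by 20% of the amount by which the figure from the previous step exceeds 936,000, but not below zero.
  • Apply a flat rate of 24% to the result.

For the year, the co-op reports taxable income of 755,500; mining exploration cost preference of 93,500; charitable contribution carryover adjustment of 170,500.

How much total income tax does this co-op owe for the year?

Alternative minimum tax:
  Adjusted income: 755,500 + 93,500 + 170,500 = 1,019,500
  Exemption: 44,000 − 20% × (1,019,500 − 936,000) = 44,000 − 16,700 = 27,300
  Base: 1,019,500 − 27,300 = 992,200
  992,200 × 24% = 238,128

General income tax:
  281,000 × 7% = 19,670
  474,500 × 19% = 90,155
  → 109,825

238,128 > 109,825, so the alternative minimum tax is the binding amount.

238,128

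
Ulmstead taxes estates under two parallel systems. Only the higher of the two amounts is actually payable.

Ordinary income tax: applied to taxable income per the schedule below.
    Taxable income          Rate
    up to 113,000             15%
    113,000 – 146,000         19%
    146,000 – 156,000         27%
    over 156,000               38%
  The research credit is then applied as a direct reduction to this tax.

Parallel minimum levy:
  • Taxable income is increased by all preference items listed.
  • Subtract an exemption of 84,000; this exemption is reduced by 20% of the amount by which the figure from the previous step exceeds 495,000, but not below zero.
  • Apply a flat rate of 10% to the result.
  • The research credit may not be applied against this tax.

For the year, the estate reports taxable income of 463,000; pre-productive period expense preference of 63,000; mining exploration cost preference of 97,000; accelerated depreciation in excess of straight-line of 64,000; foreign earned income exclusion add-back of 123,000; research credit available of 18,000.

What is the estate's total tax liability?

Ordinary income tax:
  113,000 × 15% = 16,950
  33,000 × 19% = 6,270
  10,000 × 27% = 2,700
  307,000 × 38% = 116,660
  → 142,580
  Less research credit 18,000 → 124,580

Parallel minimum levy:
  Adjusted income: 463,000 + 63,000 + 97,000 + 64,000 + 123,000 = 810,000
  Exemption: 84,000 − 20% × (810,000 − 495,000) = 84,000 − 63,000 = 21,000
  Base: 810,000 − 21,000 = 789,000
  789,000 × 10% = 78,900

124,580 > 78,900, so the ordinary income tax governs.

124,580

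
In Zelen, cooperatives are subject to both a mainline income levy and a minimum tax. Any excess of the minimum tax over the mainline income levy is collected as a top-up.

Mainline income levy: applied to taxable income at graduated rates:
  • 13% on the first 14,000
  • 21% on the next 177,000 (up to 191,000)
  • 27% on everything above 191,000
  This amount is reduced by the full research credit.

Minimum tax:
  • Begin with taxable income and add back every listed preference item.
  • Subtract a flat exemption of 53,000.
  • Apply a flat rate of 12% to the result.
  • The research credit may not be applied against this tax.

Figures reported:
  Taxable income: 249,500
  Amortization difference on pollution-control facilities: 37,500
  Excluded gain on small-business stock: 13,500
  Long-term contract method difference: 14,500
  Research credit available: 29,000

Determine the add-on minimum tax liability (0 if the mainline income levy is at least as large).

Minimum tax:
  Adjusted income: 249,500 + 37,500 + 13,500 + 14,500 = 315,000
  Less exemption 53,000 → base 262,000
  262,000 × 12% = 31,440

Mainline income levy:
  14,000 × 13% = 1,820
  177,000 × 21% = 37,170
  58,500 × 27% = 15,795
  → 54,785
  Less research credit 29,000 → 25,785

Excess of minimum tax over mainline income levy: 31,440 − 25,785 = 5,655.

5,655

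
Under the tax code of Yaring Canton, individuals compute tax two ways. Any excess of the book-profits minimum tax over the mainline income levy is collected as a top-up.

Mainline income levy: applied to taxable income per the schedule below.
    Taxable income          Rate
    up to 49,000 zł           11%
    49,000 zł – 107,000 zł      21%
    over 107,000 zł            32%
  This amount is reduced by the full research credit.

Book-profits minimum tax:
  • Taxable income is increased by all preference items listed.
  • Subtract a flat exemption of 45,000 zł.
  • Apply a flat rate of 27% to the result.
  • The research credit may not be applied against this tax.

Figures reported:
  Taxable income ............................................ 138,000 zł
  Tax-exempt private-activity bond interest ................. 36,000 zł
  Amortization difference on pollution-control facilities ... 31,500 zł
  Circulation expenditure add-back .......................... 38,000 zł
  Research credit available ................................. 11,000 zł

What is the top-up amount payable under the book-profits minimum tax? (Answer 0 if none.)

37,105 zł

Book-profits minimum tax:
  Adjusted income: 138,000 zł + 36,000 zł + 31,500 zł + 38,000 zł = 243,500 zł
  Less exemption 45,000 zł → base 198,500 zł
  198,500 zł × 27% = 53,595 zł

Mainline income levy:
  49,000 zł × 11% = 5,390 zł
  58,000 zł × 21% = 12,180 zł
  31,000 zł × 32% = 9,920 zł
  → 27,490 zł
  Less research credit 11,000 zł → 16,490 zł

Excess of book-profits minimum tax over mainline income levy: 53,595 zł − 16,490 zł = 37,105 zł.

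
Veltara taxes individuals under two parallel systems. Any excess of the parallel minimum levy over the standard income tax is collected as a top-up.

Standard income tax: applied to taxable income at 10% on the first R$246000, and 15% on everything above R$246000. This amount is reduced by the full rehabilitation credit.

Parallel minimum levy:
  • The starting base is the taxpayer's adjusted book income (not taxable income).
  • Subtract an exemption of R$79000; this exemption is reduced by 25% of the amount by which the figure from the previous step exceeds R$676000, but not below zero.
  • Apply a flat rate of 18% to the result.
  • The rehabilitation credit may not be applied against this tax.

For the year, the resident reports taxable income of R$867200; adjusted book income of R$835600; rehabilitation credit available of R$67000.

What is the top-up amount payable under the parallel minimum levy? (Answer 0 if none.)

R$92590

Parallel minimum levy:
  Base (adjusted book income): R$835600
  Exemption: R$79000 − 25% × (R$835600 − R$676000) = R$79000 − R$39900 = R$39100
  Base: R$835600 − R$39100 = R$796500
  R$796500 × 18% = R$143370

Standard income tax:
  R$246000 × 10% = R$24600
  R$621200 × 15% = R$93180
  → R$117780
  Less rehabilitation credit R$67000 → R$50780

Excess of parallel minimum levy over standard income tax: R$143370 − R$50780 = R$92590.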